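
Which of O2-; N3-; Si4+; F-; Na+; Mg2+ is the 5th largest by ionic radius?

Mg2+

All of these have 10 electrons (isoelectronic). With the same electron cloud, the ion with the most protons pulls it in tightest. Nuclear charges: Si4+ (Z=14), Mg2+ (Z=12), Na+ (Z=11), F- (Z=9), O2- (Z=8), N3- (Z=7). Highest Z is smallest.
That gives Si4+ < Mg2+ < Na+ < F- < O2- < N3-. From the largest end, number 5 is Mg2+.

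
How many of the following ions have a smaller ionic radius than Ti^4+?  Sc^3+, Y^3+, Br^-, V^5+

V^5+ (Z=23, 18 e⁻), Ti^4+ (Z=22, 18 e⁻), Sc^3+ (Z=21, 18 e⁻), Y^3+ (Z=39, 36 e⁻), Br^- (Z=35, 36 e⁻). V^5+ < Ti^4+ (isoelectronic, higher Z=23 is smaller); Ti^4+ < Sc^3+ (isoelectronic, higher Z=22 is smaller); Sc^3+ < Y^3+ (same group, period 4 vs 5); Y^3+ < Br^- (both 36 e⁻, Z=39>35).
Placing each against Ti^4+: smaller — V^5+; larger — Sc^3+, Y^3+, Br^-. Count: 1.

1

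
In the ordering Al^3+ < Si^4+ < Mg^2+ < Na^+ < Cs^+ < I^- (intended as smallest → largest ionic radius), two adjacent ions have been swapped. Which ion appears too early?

The pair Al^3+, Si^4+ is the wrong way round — they are isoelectronic (10 e⁻) and Si has more protons than Al (14 vs 13), making Si^4+ smaller. All other adjacent pairs agree with periodic trends, so Al^3+ is the misplaced ion.

Al^3+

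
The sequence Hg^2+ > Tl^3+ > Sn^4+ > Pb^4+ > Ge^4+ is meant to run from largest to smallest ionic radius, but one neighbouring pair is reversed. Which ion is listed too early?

Sn^4+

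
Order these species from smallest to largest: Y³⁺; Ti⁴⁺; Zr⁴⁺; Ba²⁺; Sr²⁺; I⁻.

Ti⁴⁺ < Zr⁴⁺ < Y³⁺ < Sr²⁺ < Ba²⁺ < I⁻

Work out protons and electrons: Ti⁴⁺: 18 e⁻, Z=22, Zr⁴⁺: 36 e⁻, Z=40, Y³⁺: 36 e⁻, Z=39, Sr²⁺: 36 e⁻, Z=38, Ba²⁺: 54 e⁻, Z=56, I⁻: 54 e⁻, Z=53. Ti⁴⁺ < Zr⁴⁺ (same group, period 4 vs 5); Zr⁴⁺ < Y³⁺ (both 36 e⁻, Z=40>39); Y³⁺ < Sr²⁺ (isoelectronic, higher Z=39 is smaller); Sr²⁺ < Ba²⁺ (same group, period 5 vs 6); Ba²⁺ < I⁻ (isoelectronic, higher Z=56 is smaller).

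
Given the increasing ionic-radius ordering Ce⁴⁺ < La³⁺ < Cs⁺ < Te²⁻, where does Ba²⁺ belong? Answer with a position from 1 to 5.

These species are isoelectronic with 54 electrons. The only difference is the number of protons: Ce⁴⁺ (Z=58), La³⁺ (Z=57), Ba²⁺ (Z=56), Cs⁺ (Z=55), Te²⁻ (Z=52). The strongest nuclear pull (Ce⁴⁺) gives the smallest ion.
The complete sequence is Ce⁴⁺ < La³⁺ < Ba²⁺ < Cs⁺ < Te²⁻. Ba²⁺ sits at position 3.

3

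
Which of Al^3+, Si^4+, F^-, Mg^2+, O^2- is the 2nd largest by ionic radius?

Isoelectronic series (10 e⁻ each). Size is set by nuclear charge: more protons means a smaller ion. Si^4+ (Z=14), Al^3+ (Z=13), Mg^2+ (Z=12), F^- (Z=9), O^2- (Z=8).
Full ascending order: Si^4+ < Al^3+ < Mg^2+ < F^- < O^2-. Counting from the largest, position 2 is F^-.

F^-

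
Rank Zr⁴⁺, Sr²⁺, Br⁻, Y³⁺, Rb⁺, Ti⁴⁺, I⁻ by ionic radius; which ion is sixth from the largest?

Zr⁴⁺

Ti⁴⁺: 18 e⁻, Z=22, Zr⁴⁺: 36 e⁻, Z=40, Y³⁺: 36 e⁻, Z=39, Sr²⁺: 36 e⁻, Z=38, Rb⁺: 36 e⁻, Z=37, Br⁻: 36 e⁻, Z=35, I⁻: 54 e⁻, Z=53. Ti⁴⁺ < Zr⁴⁺ (same group, 1 shell fewer); Zr⁴⁺ < Y³⁺ (both 36 e⁻, Z=40>39); Y³⁺ < Sr²⁺ (both 36 e⁻, Z=39>38); Sr²⁺ < Rb⁺ (both 36 e⁻, Z=38>37); Rb⁺ < Br⁻ (both 36 e⁻, Z=37>35); Br⁻ < I⁻ (same group, 1 shell fewer).
So the order is Ti⁴⁺ < Zr⁴⁺ < Y³⁺ < Sr²⁺ < Rb⁺ < Br⁻ < I⁻; the 6th-largest ion is Zr⁴⁺.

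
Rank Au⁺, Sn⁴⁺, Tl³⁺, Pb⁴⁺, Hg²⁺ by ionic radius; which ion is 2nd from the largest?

Electron counts and nuclear charges: Sn⁴⁺ has 46 e⁻ (Z=50), Pb⁴⁺ has 78 e⁻ (Z=82), Tl³⁺ has 78 e⁻ (Z=81), Hg²⁺ has 78 e⁻ (Z=80), Au⁺ has 78 e⁻ (Z=79). Sn⁴⁺ < Pb⁴⁺ (same group, period 5 vs 6); Pb⁴⁺ < Tl³⁺ (isoelectronic, higher Z=82 is smaller); Tl³⁺ < Hg²⁺ (isoelectronic, higher Z=81 is smaller); Hg²⁺ < Au⁺ (both 78 e⁻, Z=80>79).
Ordering: Sn⁴⁺ < Pb⁴⁺ < Tl³⁺ < Hg²⁺ < Au⁺. The 2nd largest is Hg²⁺.

Hg²⁺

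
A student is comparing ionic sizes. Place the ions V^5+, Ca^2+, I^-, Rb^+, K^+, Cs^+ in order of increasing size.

Tabulating Z and e⁻: V^5+: 18 e⁻, Z=23, Ca^2+: 18 e⁻, Z=20, K^+: 18 e⁻, Z=19, Rb^+: 36 e⁻, Z=37, Cs^+: 54 e⁻, Z=55, I^-: 54 e⁻, Z=53. V^5+ < Ca^2+ (isoelectronic, higher Z=23 is smaller); Ca^2+ < K^+ (both 18 e⁻, Z=20>19); K^+ < Rb^+ (same group, 1 shell fewer); Rb^+ < Cs^+ (same group, period 5 vs 6); Cs^+ < I^- (isoelectronic, higher Z=55 is smaller).

V^5+ < Ca^2+ < K^+ < Rb^+ < Cs^+ < I^-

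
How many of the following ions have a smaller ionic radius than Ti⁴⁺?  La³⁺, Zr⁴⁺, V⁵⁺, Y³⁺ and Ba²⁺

1

First list Z and electron count for each: V⁵⁺ (Z=23, 18 e⁻), Ti⁴⁺ (Z=22, 18 e⁻), Zr⁴⁺ (Z=40, 36 e⁻), Y³⁺ (Z=39, 36 e⁻), La³⁺ (Z=57, 54 e⁻), Ba²⁺ (Z=56, 54 e⁻). V⁵⁺ < Ti⁴⁺ (both 18 e⁻, Z=23>22); Ti⁴⁺ < Zr⁴⁺ (same group, 1 shell fewer); Zr⁴⁺ < Y³⁺ (isoelectronic, higher Z=40 is smaller); Y³⁺ < La³⁺ (same group, 1 shell fewer); La³⁺ < Ba²⁺ (both 54 e⁻, Z=57>56).
Ordering all of them (including Ti⁴⁺) by radius gives V⁵⁺ < Ti⁴⁺ < Zr⁴⁺ < Y³⁺ < La³⁺ < Ba²⁺. Count: 1.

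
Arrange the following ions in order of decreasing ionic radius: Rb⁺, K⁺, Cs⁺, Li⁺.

These ions sit in one column with identical charge. Each step down the periodic table adds a principal shell, increasing the radius.

Cs⁺ > Rb⁺ > K⁺ > Li⁺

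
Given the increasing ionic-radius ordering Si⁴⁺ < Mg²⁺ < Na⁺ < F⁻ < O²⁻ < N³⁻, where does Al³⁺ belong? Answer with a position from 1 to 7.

2

Each ion has 10 electrons. The ranking follows nuclear charge in reverse — greater Z gives a smaller radius. Si⁴⁺ (Z=14), Al³⁺ (Z=13), Mg²⁺ (Z=12), Na⁺ (Z=11), F⁻ (Z=9), O²⁻ (Z=8), N³⁻ (Z=7).
Merged order: Si⁴⁺ < Al³⁺ < Mg²⁺ < Na⁺ < F⁻ < O²⁻ < N³⁻ — Al³⁺ is number 2.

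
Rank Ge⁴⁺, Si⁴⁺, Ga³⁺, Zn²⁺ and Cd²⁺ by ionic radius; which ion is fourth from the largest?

Electron counts and nuclear charges: Si⁴⁺ (Z=14, 10 e⁻), Ge⁴⁺ (Z=32, 28 e⁻), Ga³⁺ (Z=31, 28 e⁻), Zn²⁺ (Z=30, 28 e⁻), Cd²⁺ (Z=48, 46 e⁻). Si⁴⁺ < Ge⁴⁺ (same group, 1 shell fewer); Ge⁴⁺ < Ga³⁺ (isoelectronic, higher Z=32 is smaller); Ga³⁺ < Zn²⁺ (both 28 e⁻, Z=31>30); Zn²⁺ < Cd²⁺ (same group, period 4 vs 5).
Full ascending order: Si⁴⁺ < Ge⁴⁺ < Ga³⁺ < Zn²⁺ < Cd²⁺. Counting from the largest, position 4 is Ge⁴⁺.

Ge⁴⁺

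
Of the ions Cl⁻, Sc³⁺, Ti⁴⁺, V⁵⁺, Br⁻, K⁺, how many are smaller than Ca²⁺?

3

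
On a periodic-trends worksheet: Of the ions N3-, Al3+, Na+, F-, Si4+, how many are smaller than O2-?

4

All of these have 10 electrons (isoelectronic). With the same electron cloud, the ion with the most protons pulls it in tightest. Nuclear charges: Si4+ (Z=14), Al3+ (Z=13), Na+ (Z=11), F- (Z=9), O2- (Z=8), N3- (Z=7). Highest Z is smallest.
Ordering all of them (including O2-) by radius gives Si4+ < Al3+ < Na+ < F- < O2- < N3-. That's 4.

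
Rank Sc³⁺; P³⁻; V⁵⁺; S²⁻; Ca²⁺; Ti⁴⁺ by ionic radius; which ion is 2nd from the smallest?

Each ion has 18 electrons. The ranking follows nuclear charge in reverse — greater Z gives a smaller radius. V⁵⁺ (Z=23), Ti⁴⁺ (Z=22), Sc³⁺ (Z=21), Ca²⁺ (Z=20), S²⁻ (Z=16), P³⁻ (Z=15).
Full ascending order: V⁵⁺ < Ti⁴⁺ < Sc³⁺ < Ca²⁺ < S²⁻ < P³⁻. Counting from the smallest, position 2 is Ti⁴⁺.

Ti⁴⁺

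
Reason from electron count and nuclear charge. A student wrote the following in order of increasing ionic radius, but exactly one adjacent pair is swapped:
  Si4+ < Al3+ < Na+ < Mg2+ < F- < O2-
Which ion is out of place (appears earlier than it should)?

Scanning neighbour by neighbour, only Na+/Mg2+ violates a trend: both have 10 electrons but Z(Mg)=12 > Z(Na)=11, so Mg2+ should be the smaller of the two. That makes Na+ the one sitting a position early relative to where it belongs.

Na+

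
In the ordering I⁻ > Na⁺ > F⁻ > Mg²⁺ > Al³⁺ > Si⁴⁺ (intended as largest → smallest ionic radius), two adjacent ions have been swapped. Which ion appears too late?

F⁻

The pair Na⁺, F⁻ is the wrong way round — Na⁺ and F⁻ share 10 electrons; the higher nuclear charge on Na (Z=11) contracts it more, so Na⁺ < F⁻. All other adjacent pairs agree with periodic trends, so F⁻ is the misplaced ion.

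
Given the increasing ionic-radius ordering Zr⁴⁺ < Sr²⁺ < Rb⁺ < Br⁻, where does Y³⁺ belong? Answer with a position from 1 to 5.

These species are isoelectronic with 36 electrons. The only difference is the number of protons: Zr⁴⁺ (Z=40), Y³⁺ (Z=39), Sr²⁺ (Z=38), Rb⁺ (Z=37), Br⁻ (Z=35). The strongest nuclear pull (Zr⁴⁺) gives the smallest ion.
The complete sequence is Zr⁴⁺ < Y³⁺ < Sr²⁺ < Rb⁺ < Br⁻. Y³⁺ sits at position 2.

2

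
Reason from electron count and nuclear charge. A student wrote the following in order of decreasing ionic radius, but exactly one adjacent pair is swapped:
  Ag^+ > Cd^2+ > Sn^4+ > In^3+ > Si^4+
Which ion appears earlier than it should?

Scanning neighbour by neighbour, only Sn^4+/In^3+ violates a trend: they are isoelectronic (46 e⁻) and Sn has more protons than In (50 vs 49), making Sn^4+ smaller. That makes Sn^4+ the one sitting a position early relative to where it belongs.

Sn^4+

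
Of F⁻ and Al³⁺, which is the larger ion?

F⁻

All of these have 10 electrons (isoelectronic). With the same electron cloud, the ion with the most protons pulls it in tightest. Nuclear charges: Al³⁺ (Z=13), F⁻ (Z=9). Highest Z is smallest.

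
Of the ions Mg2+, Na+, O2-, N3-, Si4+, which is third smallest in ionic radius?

These species are isoelectronic with 10 electrons. The only difference is the number of protons: Si4+ (Z=14), Mg2+ (Z=12), Na+ (Z=11), O2- (Z=8), N3- (Z=7). The strongest nuclear pull (Si4+) gives the smallest ion.
Ordering: Si4+ < Mg2+ < Na+ < O2- < N3-. The third smallest is Na+.

Na+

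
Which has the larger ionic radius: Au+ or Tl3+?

Au+

Isoelectronic series (78 e⁻ each). Size is set by nuclear charge: more protons means a smaller ion. Tl3+ (Z=81), Au+ (Z=79).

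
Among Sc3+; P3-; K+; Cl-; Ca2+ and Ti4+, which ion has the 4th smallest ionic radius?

These species are isoelectronic with 18 electrons. The only difference is the number of protons: Ti4+ (Z=22), Sc3+ (Z=21), Ca2+ (Z=20), K+ (Z=19), Cl- (Z=17), P3- (Z=15). The strongest nuclear pull (Ti4+) gives the smallest ion.
So the order is Ti4+ < Sc3+ < Ca2+ < K+ < Cl- < P3-; the 4th-smallest ion is K+.

K+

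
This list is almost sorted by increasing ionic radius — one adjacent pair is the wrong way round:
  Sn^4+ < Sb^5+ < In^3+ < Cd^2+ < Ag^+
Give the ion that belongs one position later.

Scanning neighbour by neighbour, only Sn^4+/Sb^5+ violates a trend: both have 46 electrons but Z(Sb)=51 > Z(Sn)=50, so Sb^5+ should be the smaller of the two. That makes Sn^4+ the one sitting a position early relative to where it belongs.

Sn^4+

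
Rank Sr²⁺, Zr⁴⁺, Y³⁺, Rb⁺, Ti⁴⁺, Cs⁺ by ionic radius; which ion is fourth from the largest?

Y³⁺

First list Z and electron count for each: Ti⁴⁺ (Z=22, 18 e⁻), Zr⁴⁺ (Z=40, 36 e⁻), Y³⁺ (Z=39, 36 e⁻), Sr²⁺ (Z=38, 36 e⁻), Rb⁺ (Z=37, 36 e⁻), Cs⁺ (Z=55, 54 e⁻). Ti⁴⁺ < Zr⁴⁺ (same group, period 4 vs 5); Zr⁴⁺ < Y³⁺ (both 36 e⁻, Z=40>39); Y³⁺ < Sr²⁺ (both 36 e⁻, Z=39>38); Sr²⁺ < Rb⁺ (isoelectronic, higher Z=38 is smaller); Rb⁺ < Cs⁺ (same group, period 5 vs 6).
Full ascending order: Ti⁴⁺ < Zr⁴⁺ < Y³⁺ < Sr²⁺ < Rb⁺ < Cs⁺. Counting from the largest, position 4 is Y³⁺.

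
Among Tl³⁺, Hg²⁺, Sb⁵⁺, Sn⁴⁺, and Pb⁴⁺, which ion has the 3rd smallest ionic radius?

First list Z and electron count for each: Sb⁵⁺: 46 e⁻, Z=51, Sn⁴⁺: 46 e⁻, Z=50, Pb⁴⁺: 78 e⁻, Z=82, Tl³⁺: 78 e⁻, Z=81, Hg²⁺: 78 e⁻, Z=80. Sb⁵⁺ < Sn⁴⁺ (both 46 e⁻, Z=51>50); Sn⁴⁺ < Pb⁴⁺ (same group, period 5 vs 6); Pb⁴⁺ < Tl³⁺ (isoelectronic, higher Z=82 is smaller); Tl³⁺ < Hg²⁺ (both 78 e⁻, Z=81>80).
Full ascending order: Sb⁵⁺ < Sn⁴⁺ < Pb⁴⁺ < Tl³⁺ < Hg²⁺. Counting from the smallest, position 3 is Pb⁴⁺.

Pb⁴⁺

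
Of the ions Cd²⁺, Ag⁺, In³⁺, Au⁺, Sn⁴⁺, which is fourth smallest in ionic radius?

Electron counts and nuclear charges: Sn⁴⁺: 46 e⁻, Z=50, In³⁺: 46 e⁻, Z=49, Cd²⁺: 46 e⁻, Z=48, Ag⁺: 46 e⁻, Z=47, Au⁺: 78 e⁻, Z=79. Sn⁴⁺ < In³⁺ (isoelectronic, higher Z=50 is smaller); In³⁺ < Cd²⁺ (both 46 e⁻, Z=49>48); Cd²⁺ < Ag⁺ (both 46 e⁻, Z=48>47); Ag⁺ < Au⁺ (same group, 1 shell fewer).
Ordering: Sn⁴⁺ < In³⁺ < Cd²⁺ < Ag⁺ < Au⁺. The fourth smallest is Ag⁺.

Ag⁺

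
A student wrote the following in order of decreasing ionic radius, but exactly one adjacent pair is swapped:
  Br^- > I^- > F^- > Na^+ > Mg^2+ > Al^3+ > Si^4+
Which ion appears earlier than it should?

Scanning neighbour by neighbour, only Br^-/I^- violates a trend: both in group 17 with the same charge; Br^- (period 4) has the smaller radius. That makes Br^- the one sitting a position early relative to where it belongs.

Br^-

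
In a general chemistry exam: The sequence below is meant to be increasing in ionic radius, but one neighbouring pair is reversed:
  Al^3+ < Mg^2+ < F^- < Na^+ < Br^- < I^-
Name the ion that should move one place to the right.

F^-

Check each adjacent pair. F^- and Na^+ are reversed: both have 10 electrons but Z(Na)=11 > Z(F)=9, so Na^+ should be the smaller of the two. No other neighbouring pair contradicts the periodic trends, so F^- is the ion listed too early.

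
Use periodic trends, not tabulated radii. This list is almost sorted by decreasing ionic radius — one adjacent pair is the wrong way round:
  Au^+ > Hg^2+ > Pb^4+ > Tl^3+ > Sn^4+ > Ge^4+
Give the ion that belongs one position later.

The pair Pb^4+, Tl^3+ is the wrong way round — both have 78 electrons but Z(Pb)=82 > Z(Tl)=81, so Pb^4+ should be the smaller of the two. All other adjacent pairs agree with periodic trends, so Pb^4+ is the misplaced ion.

Pb^4+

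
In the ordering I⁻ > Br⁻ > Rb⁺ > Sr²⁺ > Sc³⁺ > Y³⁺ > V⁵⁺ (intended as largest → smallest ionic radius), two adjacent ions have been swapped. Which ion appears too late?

Y³⁺

Scanning neighbour by neighbour, only Sc³⁺/Y³⁺ violates a trend: both in group 3 with the same charge; Sc³⁺ (period 4) has the smaller radius. That makes Y³⁺ the one sitting a position late relative to where it belongs.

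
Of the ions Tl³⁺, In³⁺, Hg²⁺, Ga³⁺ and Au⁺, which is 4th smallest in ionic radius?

Hg²⁺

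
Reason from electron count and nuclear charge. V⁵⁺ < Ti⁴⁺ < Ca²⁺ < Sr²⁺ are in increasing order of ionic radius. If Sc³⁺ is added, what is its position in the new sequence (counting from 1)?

First list Z and electron count for each: V⁵⁺: 18 e⁻, Z=23, Ti⁴⁺: 18 e⁻, Z=22, Sc³⁺: 18 e⁻, Z=21, Ca²⁺: 18 e⁻, Z=20, Sr²⁺: 36 e⁻, Z=38. V⁵⁺ < Ti⁴⁺ (both 18 e⁻, Z=23>22); Ti⁴⁺ < Sc³⁺ (both 18 e⁻, Z=22>21); Sc³⁺ < Ca²⁺ (both 18 e⁻, Z=21>20); Ca²⁺ < Sr²⁺ (same group, 1 shell fewer).
With Sc³⁺ included the full order is V⁵⁺ < Ti⁴⁺ < Sc³⁺ < Ca²⁺ < Sr²⁺, so it takes position 3.

3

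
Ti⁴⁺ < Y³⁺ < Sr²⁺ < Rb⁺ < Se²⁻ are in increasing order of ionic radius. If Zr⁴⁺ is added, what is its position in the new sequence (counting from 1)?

2

Ti⁴⁺: 18 e⁻, Z=22, Zr⁴⁺: 36 e⁻, Z=40, Y³⁺: 36 e⁻, Z=39, Sr²⁺: 36 e⁻, Z=38, Rb⁺: 36 e⁻, Z=37, Se²⁻: 36 e⁻, Z=34. Ti⁴⁺ < Zr⁴⁺ (same group, 1 shell fewer); Zr⁴⁺ < Y³⁺ (both 36 e⁻, Z=40>39); Y³⁺ < Sr²⁺ (isoelectronic, higher Z=39 is smaller); Sr²⁺ < Rb⁺ (both 36 e⁻, Z=38>37); Rb⁺ < Se²⁻ (both 36 e⁻, Z=37>34).
The complete sequence is Ti⁴⁺ < Zr⁴⁺ < Y³⁺ < Sr²⁺ < Rb⁺ < Se²⁻. Zr⁴⁺ sits at position 2.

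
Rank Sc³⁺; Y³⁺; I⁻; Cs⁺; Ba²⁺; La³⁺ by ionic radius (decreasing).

I⁻ > Cs⁺ > Ba²⁺ > La³⁺ > Y³⁺ > Sc³⁺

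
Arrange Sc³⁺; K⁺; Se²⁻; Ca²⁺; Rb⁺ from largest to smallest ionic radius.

Electron counts and nuclear charges: Sc³⁺ has 18 e⁻ (Z=21), Ca²⁺ has 18 e⁻ (Z=20), K⁺ has 18 e⁻ (Z=19), Rb⁺ has 36 e⁻ (Z=37), Se²⁻ has 36 e⁻ (Z=34). Sc³⁺ < Ca²⁺ (isoelectronic, higher Z=21 is smaller); Ca²⁺ < K⁺ (both 18 e⁻, Z=20>19); K⁺ < Rb⁺ (same group, period 4 vs 5); Rb⁺ < Se²⁻ (both 36 e⁻, Z=37>34).

Se²⁻ > Rb⁺ > K⁺ > Ca²⁺ > Sc³⁺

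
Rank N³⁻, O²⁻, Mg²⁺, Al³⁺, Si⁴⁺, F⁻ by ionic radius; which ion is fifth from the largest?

These species are isoelectronic with 10 electrons. The only difference is the number of protons: Si⁴⁺ (Z=14), Al³⁺ (Z=13), Mg²⁺ (Z=12), F⁻ (Z=9), O²⁻ (Z=8), N³⁻ (Z=7). The strongest nuclear pull (Si⁴⁺) gives the smallest ion.
Ordering: Si⁴⁺ < Al³⁺ < Mg²⁺ < F⁻ < O²⁻ < N³⁻. The fifth largest is Al³⁺.

Al³⁺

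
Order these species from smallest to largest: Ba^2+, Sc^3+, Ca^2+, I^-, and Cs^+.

Electron counts and nuclear charges: Sc^3+: 18 e⁻, Z=21, Ca^2+: 18 e⁻, Z=20, Ba^2+: 54 e⁻, Z=56, Cs^+: 54 e⁻, Z=55, I^-: 54 e⁻, Z=53. Sc^3+ < Ca^2+ (isoelectronic, higher Z=21 is smaller); Ca^2+ < Ba^2+ (same group, 2 shells fewer); Ba^2+ < Cs^+ (isoelectronic, higher Z=56 is smaller); Cs^+ < I^- (both 54 e⁻, Z=55>53).

Sc^3+ < Ca^2+ < Ba^2+ < Cs^+ < I^-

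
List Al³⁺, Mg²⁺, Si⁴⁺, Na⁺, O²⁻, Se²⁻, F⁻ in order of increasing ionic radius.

Work out protons and electrons: Si⁴⁺ has 10 e⁻ (Z=14), Al³⁺ has 10 e⁻ (Z=13), Mg²⁺ has 10 e⁻ (Z=12), Na⁺ has 10 e⁻ (Z=11), F⁻ has 10 e⁻ (Z=9), O²⁻ has 10 e⁻ (Z=8), Se²⁻ has 36 e⁻ (Z=34). Si⁴⁺ < Al³⁺ (isoelectronic, higher Z=14 is smaller); Al³⁺ < Mg²⁺ (both 10 e⁻, Z=13>12); Mg²⁺ < Na⁺ (both 10 e⁻, Z=12>11); Na⁺ < F⁻ (isoelectronic, higher Z=11 is smaller); F⁻ < O²⁻ (both 10 e⁻, Z=9>8); O²⁻ < Se²⁻ (same group, period 2 vs 4).

Si⁴⁺ < Al³⁺ < Mg²⁺ < Na⁺ < F⁻ < O²⁻ < Se²⁻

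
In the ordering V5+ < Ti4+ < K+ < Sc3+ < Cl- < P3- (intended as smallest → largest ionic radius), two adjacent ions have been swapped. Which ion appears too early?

K+

Check each adjacent pair. K+ and Sc3+ are reversed: they are isoelectronic (18 e⁻) and Sc has more protons than K (21 vs 19), making Sc3+ smaller. No other neighbouring pair contradicts the periodic trends, so K+ is the ion listed too early.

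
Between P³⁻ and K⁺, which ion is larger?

P³⁻

All of these have 18 electrons (isoelectronic). With the same electron cloud, the ion with the most protons pulls it in tightest. Nuclear charges: K⁺ (Z=19), P³⁻ (Z=15). Highest Z is smallest.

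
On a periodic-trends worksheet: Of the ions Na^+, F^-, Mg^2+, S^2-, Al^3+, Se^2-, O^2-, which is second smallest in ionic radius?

First list Z and electron count for each: Al^3+ has 10 e⁻ (Z=13), Mg^2+ has 10 e⁻ (Z=12), Na^+ has 10 e⁻ (Z=11), F^- has 10 e⁻ (Z=9), O^2- has 10 e⁻ (Z=8), S^2- has 18 e⁻ (Z=16), Se^2- has 36 e⁻ (Z=34). Al^3+ < Mg^2+ (both 10 e⁻, Z=13>12); Mg^2+ < Na^+ (both 10 e⁻, Z=12>11); Na^+ < F^- (isoelectronic, higher Z=11 is smaller); F^- < O^2- (isoelectronic, higher Z=9 is smaller); O^2- < S^2- (same group, period 2 vs 3); S^2- < Se^2- (same group, 1 shell fewer).
So the order is Al^3+ < Mg^2+ < Na^+ < F^- < O^2- < S^2- < Se^2-; the 2nd-smallest ion is Mg^2+.

Mg^2+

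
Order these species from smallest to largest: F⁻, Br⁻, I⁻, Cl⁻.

F⁻ < Cl⁻ < Br⁻ < I⁻

Same group, same charge. Going down the group adds an extra shell of electrons, so the ion gets larger: F⁻ is highest in the group and smallest.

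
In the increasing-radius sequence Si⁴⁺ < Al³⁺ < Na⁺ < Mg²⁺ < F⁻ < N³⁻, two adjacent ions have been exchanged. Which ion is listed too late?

Compare adjacent ions: both have 10 electrons but Z(Mg)=12 > Z(Na)=11, so Mg²⁺ should be the smaller of the two — yet in this increasing list Na⁺ sits before Mg²⁺. Nothing else is reversed, so Mg²⁺ should move one place to the left.

Mg²⁺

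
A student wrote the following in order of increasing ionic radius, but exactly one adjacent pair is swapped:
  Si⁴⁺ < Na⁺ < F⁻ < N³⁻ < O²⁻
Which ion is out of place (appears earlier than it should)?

Check each adjacent pair. N³⁻ and O²⁻ are reversed: they are isoelectronic (10 e⁻) and O has more protons than N (8 vs 7), making O²⁻ smaller. No other neighbouring pair contradicts the periodic trends, so N³⁻ is the ion listed too early.

N³⁻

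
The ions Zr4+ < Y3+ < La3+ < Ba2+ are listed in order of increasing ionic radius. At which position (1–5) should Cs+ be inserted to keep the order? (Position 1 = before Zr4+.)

Electron counts and nuclear charges: Zr4+: 36 e⁻, Z=40, Y3+: 36 e⁻, Z=39, La3+: 54 e⁻, Z=57, Ba2+: 54 e⁻, Z=56, Cs+: 54 e⁻, Z=55. Zr4+ < Y3+ (isoelectronic, higher Z=40 is smaller); Y3+ < La3+ (same group, period 5 vs 6); La3+ < Ba2+ (both 54 e⁻, Z=57>56); Ba2+ < Cs+ (both 54 e⁻, Z=56>55).
Merged order: Zr4+ < Y3+ < La3+ < Ba2+ < Cs+ — Cs+ is number 5.

5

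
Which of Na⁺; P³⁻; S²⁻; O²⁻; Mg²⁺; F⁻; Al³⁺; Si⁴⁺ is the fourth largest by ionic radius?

Electron counts and nuclear charges: Si⁴⁺ has 10 e⁻ (Z=14), Al³⁺ has 10 e⁻ (Z=13), Mg²⁺ has 10 e⁻ (Z=12), Na⁺ has 10 e⁻ (Z=11), F⁻ has 10 e⁻ (Z=9), O²⁻ has 10 e⁻ (Z=8), S²⁻ has 18 e⁻ (Z=16), P³⁻ has 18 e⁻ (Z=15). Si⁴⁺ < Al³⁺ (both 10 e⁻, Z=14>13); Al³⁺ < Mg²⁺ (both 10 e⁻, Z=13>12); Mg²⁺ < Na⁺ (both 10 e⁻, Z=12>11); Na⁺ < F⁻ (isoelectronic, higher Z=11 is smaller); F⁻ < O²⁻ (both 10 e⁻, Z=9>8); O²⁻ < S²⁻ (same group, 1 shell fewer); S²⁻ < P³⁻ (both 18 e⁻, Z=16>15).
So the order is Si⁴⁺ < Al³⁺ < Mg²⁺ < Na⁺ < F⁻ < O²⁻ < S²⁻ < P³⁻; the 4th-largest ion is F⁻.

F⁻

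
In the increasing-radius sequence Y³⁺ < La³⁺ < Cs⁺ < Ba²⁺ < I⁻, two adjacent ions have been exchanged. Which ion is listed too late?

The pair Cs⁺, Ba²⁺ is the wrong way round — they are isoelectronic (54 e⁻) and Ba has more protons than Cs (56 vs 55), making Ba²⁺ smaller. All other adjacent pairs agree with periodic trends, so Ba²⁺ is the misplaced ion.

Ba²⁺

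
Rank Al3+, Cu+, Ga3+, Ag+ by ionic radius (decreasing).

Electron counts and nuclear charges: Al3+: 10 e⁻, Z=13, Ga3+: 28 e⁻, Z=31, Cu+: 28 e⁻, Z=29, Ag+: 46 e⁻, Z=47. Al3+ < Ga3+ (same group, 1 shell fewer); Ga3+ < Cu+ (both 28 e⁻, Z=31>29); Cu+ < Ag+ (same group, period 4 vs 5).

Ag+ > Cu+ > Ga3+ > Al3+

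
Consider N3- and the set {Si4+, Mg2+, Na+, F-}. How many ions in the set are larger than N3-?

0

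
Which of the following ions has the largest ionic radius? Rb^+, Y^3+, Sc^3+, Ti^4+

Rb^+

First list Z and electron count for each: Ti^4+: 18 e⁻, Z=22, Sc^3+: 18 e⁻, Z=21, Y^3+: 36 e⁻, Z=39, Rb^+: 36 e⁻, Z=37. Ti^4+ < Sc^3+ (both 18 e⁻, Z=22>21); Sc^3+ < Y^3+ (same group, 1 shell fewer); Y^3+ < Rb^+ (isoelectronic, higher Z=39 is smaller).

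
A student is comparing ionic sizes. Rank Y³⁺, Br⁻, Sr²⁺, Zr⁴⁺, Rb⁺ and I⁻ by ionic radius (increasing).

Work out protons and electrons: Zr⁴⁺ has 36 e⁻ (Z=40), Y³⁺ has 36 e⁻ (Z=39), Sr²⁺ has 36 e⁻ (Z=38), Rb⁺ has 36 e⁻ (Z=37), Br⁻ has 36 e⁻ (Z=35), I⁻ has 54 e⁻ (Z=53). Zr⁴⁺ < Y³⁺ (both 36 e⁻, Z=40>39); Y³⁺ < Sr²⁺ (both 36 e⁻, Z=39>38); Sr²⁺ < Rb⁺ (isoelectronic, higher Z=38 is smaller); Rb⁺ < Br⁻ (isoelectronic, higher Z=37 is smaller); Br⁻ < I⁻ (same group, period 4 vs 5).

Zr⁴⁺ < Y³⁺ < Sr²⁺ < Rb⁺ < Br⁻ < I⁻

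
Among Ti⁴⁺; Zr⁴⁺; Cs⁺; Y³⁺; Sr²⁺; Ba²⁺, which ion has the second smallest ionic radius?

Electron counts and nuclear charges: Ti⁴⁺ has 18 e⁻ (Z=22), Zr⁴⁺ has 36 e⁻ (Z=40), Y³⁺ has 36 e⁻ (Z=39), Sr²⁺ has 36 e⁻ (Z=38), Ba²⁺ has 54 e⁻ (Z=56), Cs⁺ has 54 e⁻ (Z=55). Ti⁴⁺ < Zr⁴⁺ (same group, 1 shell fewer); Zr⁴⁺ < Y³⁺ (both 36 e⁻, Z=40>39); Y³⁺ < Sr²⁺ (isoelectronic, higher Z=39 is smaller); Sr²⁺ < Ba²⁺ (same group, period 5 vs 6); Ba²⁺ < Cs⁺ (isoelectronic, higher Z=56 is smaller).
That gives Ti⁴⁺ < Zr⁴⁺ < Y³⁺ < Sr²⁺ < Ba²⁺ < Cs⁺. From the smallest end, number 2 is Zr⁴⁺.

Zr⁴⁺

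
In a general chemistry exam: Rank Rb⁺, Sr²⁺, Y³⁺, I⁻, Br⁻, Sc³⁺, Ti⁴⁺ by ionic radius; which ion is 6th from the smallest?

Work out protons and electrons: Ti⁴⁺ has 18 e⁻ (Z=22), Sc³⁺ has 18 e⁻ (Z=21), Y³⁺ has 36 e⁻ (Z=39), Sr²⁺ has 36 e⁻ (Z=38), Rb⁺ has 36 e⁻ (Z=37), Br⁻ has 36 e⁻ (Z=35), I⁻ has 54 e⁻ (Z=53). Ti⁴⁺ < Sc³⁺ (isoelectronic, higher Z=22 is smaller); Sc³⁺ < Y³⁺ (same group, period 4 vs 5); Y³⁺ < Sr²⁺ (both 36 e⁻, Z=39>38); Sr²⁺ < Rb⁺ (both 36 e⁻, Z=38>37); Rb⁺ < Br⁻ (isoelectronic, higher Z=37 is smaller); Br⁻ < I⁻ (same group, period 4 vs 5).
That gives Ti⁴⁺ < Sc³⁺ < Y³⁺ < Sr²⁺ < Rb⁺ < Br⁻ < I⁻. From the smallest end, number 6 is Br⁻.

Br⁻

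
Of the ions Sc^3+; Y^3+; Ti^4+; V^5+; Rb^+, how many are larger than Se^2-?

V^5+: 18 e⁻, Z=23, Ti^4+: 18 e⁻, Z=22, Sc^3+: 18 e⁻, Z=21, Y^3+: 36 e⁻, Z=39, Rb^+: 36 e⁻, Z=37, Se^2-: 36 e⁻, Z=34. V^5+ < Ti^4+ (isoelectronic, higher Z=23 is smaller); Ti^4+ < Sc^3+ (both 18 e⁻, Z=22>21); Sc^3+ < Y^3+ (same group, period 4 vs 5); Y^3+ < Rb^+ (isoelectronic, higher Z=39 is smaller); Rb^+ < Se^2- (isoelectronic, higher Z=37 is smaller).
Overall: V^5+ < Ti^4+ < Sc^3+ < Y^3+ < Rb^+ < Se^2-. Se^2- has 5 below it and 0 above. Count: 0.

0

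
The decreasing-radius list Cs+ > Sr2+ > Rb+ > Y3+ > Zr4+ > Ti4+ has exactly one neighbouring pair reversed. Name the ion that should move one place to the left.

Scanning neighbour by neighbour, only Sr2+/Rb+ violates a trend: both have 36 electrons but Z(Sr)=38 > Z(Rb)=37, so Sr2+ should be the smaller of the two. That makes Rb+ the one sitting a position late relative to where it belongs.

Rb+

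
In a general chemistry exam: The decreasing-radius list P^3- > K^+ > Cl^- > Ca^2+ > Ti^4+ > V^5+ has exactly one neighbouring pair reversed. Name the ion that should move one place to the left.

Cl^-

Compare adjacent ions: both have 18 electrons but Z(K)=19 > Z(Cl)=17, so K^+ should be the smaller of the two — yet in this decreasing list K^+ sits before Cl^-. Nothing else is reversed, so Cl^- should move one place to the left.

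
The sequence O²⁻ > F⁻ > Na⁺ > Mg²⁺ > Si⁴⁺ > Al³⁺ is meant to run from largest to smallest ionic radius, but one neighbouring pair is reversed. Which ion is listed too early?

Si⁴⁺

Compare adjacent ions: they are isoelectronic (10 e⁻) and Si has more protons than Al (14 vs 13), making Si⁴⁺ smaller — yet in this decreasing list Si⁴⁺ sits before Al³⁺. Nothing else is reversed, so Si⁴⁺ should move one place to the right.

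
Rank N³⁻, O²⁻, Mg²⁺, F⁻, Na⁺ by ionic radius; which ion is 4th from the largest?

These species are isoelectronic with 10 electrons. The only difference is the number of protons: Mg²⁺ (Z=12), Na⁺ (Z=11), F⁻ (Z=9), O²⁻ (Z=8), N³⁻ (Z=7). The strongest nuclear pull (Mg²⁺) gives the smallest ion.
So the order is Mg²⁺ < Na⁺ < F⁻ < O²⁻ < N³⁻; the 4th-largest ion is Na⁺.

Na⁺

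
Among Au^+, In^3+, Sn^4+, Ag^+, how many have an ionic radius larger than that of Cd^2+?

Work out protons and electrons: Sn^4+ (Z=50, 46 e⁻), In^3+ (Z=49, 46 e⁻), Cd^2+ (Z=48, 46 e⁻), Ag^+ (Z=47, 46 e⁻), Au^+ (Z=79, 78 e⁻). Sn^4+ < In^3+ (both 46 e⁻, Z=50>49); In^3+ < Cd^2+ (both 46 e⁻, Z=49>48); Cd^2+ < Ag^+ (both 46 e⁻, Z=48>47); Ag^+ < Au^+ (same group, 1 shell fewer).
Placing each against Cd^2+: smaller — Sn^4+, In^3+; larger — Ag^+, Au^+. Count: 2.

2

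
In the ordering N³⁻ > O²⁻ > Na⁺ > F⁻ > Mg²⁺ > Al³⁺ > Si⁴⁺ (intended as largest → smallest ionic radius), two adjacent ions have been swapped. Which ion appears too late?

The pair Na⁺, F⁻ is the wrong way round — Na⁺ and F⁻ share 10 electrons; the higher nuclear charge on Na (Z=11) contracts it more, so Na⁺ < F⁻. All other adjacent pairs agree with periodic trends, so F⁻ is the misplaced ion.

F⁻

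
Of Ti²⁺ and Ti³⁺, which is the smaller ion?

These are all Ti ions. Removing more electrons (higher positive charge) pulls the remaining electrons in closer, so Ti³⁺ is smallest and Ti²⁺ is largest.

Ti³⁺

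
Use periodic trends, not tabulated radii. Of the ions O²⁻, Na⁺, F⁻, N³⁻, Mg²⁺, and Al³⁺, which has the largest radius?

N³⁻

These species are isoelectronic with 10 electrons. The only difference is the number of protons: Al³⁺ (Z=13), Mg²⁺ (Z=12), Na⁺ (Z=11), F⁻ (Z=9), O²⁻ (Z=8), N³⁻ (Z=7). The strongest nuclear pull (Al³⁺) gives the smallest ion.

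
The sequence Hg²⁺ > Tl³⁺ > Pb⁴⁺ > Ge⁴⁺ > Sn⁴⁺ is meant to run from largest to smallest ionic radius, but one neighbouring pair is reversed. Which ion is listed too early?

Ge⁴⁺

The pair Ge⁴⁺, Sn⁴⁺ is the wrong way round — same group and charge — period 4 sits above period 5, so Ge⁴⁺ is smaller. All other adjacent pairs agree with periodic trends, so Ge⁴⁺ is the misplaced ion.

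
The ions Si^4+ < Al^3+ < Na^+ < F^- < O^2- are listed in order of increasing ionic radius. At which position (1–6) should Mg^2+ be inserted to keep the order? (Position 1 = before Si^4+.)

3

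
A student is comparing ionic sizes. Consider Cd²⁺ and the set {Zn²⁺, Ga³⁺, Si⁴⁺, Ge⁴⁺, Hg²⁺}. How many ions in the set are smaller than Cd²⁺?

4

Electron counts and nuclear charges: Si⁴⁺ has 10 e⁻ (Z=14), Ge⁴⁺ has 28 e⁻ (Z=32), Ga³⁺ has 28 e⁻ (Z=31), Zn²⁺ has 28 e⁻ (Z=30), Cd²⁺ has 46 e⁻ (Z=48), Hg²⁺ has 78 e⁻ (Z=80). Si⁴⁺ < Ge⁴⁺ (same group, period 3 vs 4); Ge⁴⁺ < Ga³⁺ (isoelectronic, higher Z=32 is smaller); Ga³⁺ < Zn²⁺ (both 28 e⁻, Z=31>30); Zn²⁺ < Cd²⁺ (same group, period 4 vs 5); Cd²⁺ < Hg²⁺ (same group, period 5 vs 6).
Overall: Si⁴⁺ < Ge⁴⁺ < Ga³⁺ < Zn²⁺ < Cd²⁺ < Hg²⁺. Cd²⁺ has 4 below it and 1 above. That's 4.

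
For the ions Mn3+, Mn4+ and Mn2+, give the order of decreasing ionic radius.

Mn2+ > Mn3+ > Mn4+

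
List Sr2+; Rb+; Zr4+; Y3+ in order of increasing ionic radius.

Isoelectronic series (36 e⁻ each). Size is set by nuclear charge: more protons means a smaller ion. Zr4+ (Z=40), Y3+ (Z=39), Sr2+ (Z=38), Rb+ (Z=37).

Zr4+ < Y3+ < Sr2+ < Rb+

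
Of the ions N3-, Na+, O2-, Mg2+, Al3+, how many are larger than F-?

All of these have 10 electrons (isoelectronic). With the same electron cloud, the ion with the most protons pulls it in tightest. Nuclear charges: Al3+ (Z=13), Mg2+ (Z=12), Na+ (Z=11), F- (Z=9), O2- (Z=8), N3- (Z=7). Highest Z is smallest.
Placing each against F-: smaller — Al3+, Mg2+, Na+; larger — O2-, N3-. That's 2.

2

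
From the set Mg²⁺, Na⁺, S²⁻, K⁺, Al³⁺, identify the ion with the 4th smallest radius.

K⁺

Tabulating Z and e⁻: Al³⁺ has 10 e⁻ (Z=13), Mg²⁺ has 10 e⁻ (Z=12), Na⁺ has 10 e⁻ (Z=11), K⁺ has 18 e⁻ (Z=19), S²⁻ has 18 e⁻ (Z=16). Al³⁺ < Mg²⁺ (isoelectronic, higher Z=13 is smaller); Mg²⁺ < Na⁺ (both 10 e⁻, Z=12>11); Na⁺ < K⁺ (same group, 1 shell fewer); K⁺ < S²⁻ (both 18 e⁻, Z=19>16).
Ordering: Al³⁺ < Mg²⁺ < Na⁺ < K⁺ < S²⁻. The 4th smallest is K⁺.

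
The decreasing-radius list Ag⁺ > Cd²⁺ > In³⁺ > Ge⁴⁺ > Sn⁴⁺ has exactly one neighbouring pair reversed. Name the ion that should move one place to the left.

Scanning neighbour by neighbour, only Ge⁴⁺/Sn⁴⁺ violates a trend: both in group 14 with the same charge; Ge⁴⁺ (period 4) has the smaller radius. That makes Sn⁴⁺ the one sitting a position late relative to where it belongs.

Sn⁴⁺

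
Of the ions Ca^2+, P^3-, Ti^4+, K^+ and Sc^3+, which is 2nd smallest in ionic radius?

Sc^3+

Each ion has 18 electrons. The ranking follows nuclear charge in reverse — greater Z gives a smaller radius. Ti^4+ (Z=22), Sc^3+ (Z=21), Ca^2+ (Z=20), K^+ (Z=19), P^3- (Z=15).
Full ascending order: Ti^4+ < Sc^3+ < Ca^2+ < K^+ < P^3-. Counting from the smallest, position 2 is Sc^3+.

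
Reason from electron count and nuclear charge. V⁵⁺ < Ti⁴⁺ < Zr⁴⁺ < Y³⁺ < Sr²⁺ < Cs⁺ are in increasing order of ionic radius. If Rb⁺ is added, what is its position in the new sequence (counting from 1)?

Work out protons and electrons: V⁵⁺: 18 e⁻, Z=23, Ti⁴⁺: 18 e⁻, Z=22, Zr⁴⁺: 36 e⁻, Z=40, Y³⁺: 36 e⁻, Z=39, Sr²⁺: 36 e⁻, Z=38, Rb⁺: 36 e⁻, Z=37, Cs⁺: 54 e⁻, Z=55. V⁵⁺ < Ti⁴⁺ (both 18 e⁻, Z=23>22); Ti⁴⁺ < Zr⁴⁺ (same group, 1 shell fewer); Zr⁴⁺ < Y³⁺ (isoelectronic, higher Z=40 is smaller); Y³⁺ < Sr²⁺ (isoelectronic, higher Z=39 is smaller); Sr²⁺ < Rb⁺ (isoelectronic, higher Z=38 is smaller); Rb⁺ < Cs⁺ (same group, period 5 vs 6).
The complete sequence is V⁵⁺ < Ti⁴⁺ < Zr⁴⁺ < Y³⁺ < Sr²⁺ < Rb⁺ < Cs⁺. Rb⁺ sits at position 6.

6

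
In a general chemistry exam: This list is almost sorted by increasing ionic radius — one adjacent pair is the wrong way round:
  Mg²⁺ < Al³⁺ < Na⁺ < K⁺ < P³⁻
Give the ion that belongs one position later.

Mg²⁺

The pair Mg²⁺, Al³⁺ is the wrong way round — Al³⁺ and Mg²⁺ share 10 electrons; the higher nuclear charge on Al (Z=13) contracts it more, so Al³⁺ < Mg²⁺. All other adjacent pairs agree with periodic trends, so Mg²⁺ is the misplaced ion.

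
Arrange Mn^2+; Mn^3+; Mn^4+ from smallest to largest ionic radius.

Mn^4+ < Mn^3+ < Mn^2+

These are all Mn ions. Removing more electrons (higher positive charge) pulls the remaining electrons in closer, so Mn^4+ is smallest and Mn^2+ is largest.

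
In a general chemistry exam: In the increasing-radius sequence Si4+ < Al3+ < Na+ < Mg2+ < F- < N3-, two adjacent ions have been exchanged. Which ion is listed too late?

Mg2+

Check each adjacent pair. Na+ and Mg2+ are reversed: both have 10 electrons but Z(Mg)=12 > Z(Na)=11, so Mg2+ should be the smaller of the two. No other neighbouring pair contradicts the periodic trends, so Mg2+ is the ion listed too late.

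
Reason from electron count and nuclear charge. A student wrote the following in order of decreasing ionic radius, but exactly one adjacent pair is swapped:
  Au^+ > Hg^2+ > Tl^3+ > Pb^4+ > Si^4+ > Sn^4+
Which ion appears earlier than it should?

Si^4+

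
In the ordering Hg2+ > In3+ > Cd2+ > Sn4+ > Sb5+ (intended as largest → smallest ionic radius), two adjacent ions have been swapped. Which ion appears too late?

Check each adjacent pair. In3+ and Cd2+ are reversed: they are isoelectronic (46 e⁻) and In has more protons than Cd (49 vs 48), making In3+ smaller. No other neighbouring pair contradicts the periodic trends, so Cd2+ is the ion listed too late.

Cd2+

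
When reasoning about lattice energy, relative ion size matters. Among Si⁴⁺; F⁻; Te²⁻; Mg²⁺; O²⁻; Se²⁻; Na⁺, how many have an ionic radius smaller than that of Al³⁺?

1

Electron counts and nuclear charges: Si⁴⁺: 10 e⁻, Z=14, Al³⁺: 10 e⁻, Z=13, Mg²⁺: 10 e⁻, Z=12, Na⁺: 10 e⁻, Z=11, F⁻: 10 e⁻, Z=9, O²⁻: 10 e⁻, Z=8, Se²⁻: 36 e⁻, Z=34, Te²⁻: 54 e⁻, Z=52. Si⁴⁺ < Al³⁺ (isoelectronic, higher Z=14 is smaller); Al³⁺ < Mg²⁺ (both 10 e⁻, Z=13>12); Mg²⁺ < Na⁺ (both 10 e⁻, Z=12>11); Na⁺ < F⁻ (isoelectronic, higher Z=11 is smaller); F⁻ < O²⁻ (isoelectronic, higher Z=9 is smaller); O²⁻ < Se²⁻ (same group, period 2 vs 4); Se²⁻ < Te²⁻ (same group, 1 shell fewer).
Relative to Al³⁺, the ions that are smaller are Si⁴⁺. That's 1.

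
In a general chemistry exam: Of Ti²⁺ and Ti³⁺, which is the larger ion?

For a single element, ionic radius drops as positive charge rises — Ti³⁺ < Ti²⁺.

Ti²⁺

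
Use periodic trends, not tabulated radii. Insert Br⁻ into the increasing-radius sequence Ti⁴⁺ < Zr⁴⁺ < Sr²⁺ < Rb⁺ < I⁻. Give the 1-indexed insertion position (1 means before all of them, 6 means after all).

5

Electron counts and nuclear charges: Ti⁴⁺: 18 e⁻, Z=22, Zr⁴⁺: 36 e⁻, Z=40, Sr²⁺: 36 e⁻, Z=38, Rb⁺: 36 e⁻, Z=37, Br⁻: 36 e⁻, Z=35, I⁻: 54 e⁻, Z=53. Ti⁴⁺ < Zr⁴⁺ (same group, 1 shell fewer); Zr⁴⁺ < Sr²⁺ (both 36 e⁻, Z=40>38); Sr²⁺ < Rb⁺ (both 36 e⁻, Z=38>37); Rb⁺ < Br⁻ (both 36 e⁻, Z=37>35); Br⁻ < I⁻ (same group, period 4 vs 5).
Putting Br⁻ in gives Ti⁴⁺ < Zr⁴⁺ < Sr²⁺ < Rb⁺ < Br⁻ < I⁻; it lands at slot 5.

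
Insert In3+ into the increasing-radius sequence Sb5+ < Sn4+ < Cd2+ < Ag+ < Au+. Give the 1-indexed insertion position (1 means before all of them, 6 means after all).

3

Work out protons and electrons: Sb5+: 46 e⁻, Z=51, Sn4+: 46 e⁻, Z=50, In3+: 46 e⁻, Z=49, Cd2+: 46 e⁻, Z=48, Ag+: 46 e⁻, Z=47, Au+: 78 e⁻, Z=79. Sb5+ < Sn4+ (isoelectronic, higher Z=51 is smaller); Sn4+ < In3+ (both 46 e⁻, Z=50>49); In3+ < Cd2+ (isoelectronic, higher Z=49 is smaller); Cd2+ < Ag+ (both 46 e⁻, Z=48>47); Ag+ < Au+ (same group, 1 shell fewer).
Merged order: Sb5+ < Sn4+ < In3+ < Cd2+ < Ag+ < Au+ — In3+ is number 3.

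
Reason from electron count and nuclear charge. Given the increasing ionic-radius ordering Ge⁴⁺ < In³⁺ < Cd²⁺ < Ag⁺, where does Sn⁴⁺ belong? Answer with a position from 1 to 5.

2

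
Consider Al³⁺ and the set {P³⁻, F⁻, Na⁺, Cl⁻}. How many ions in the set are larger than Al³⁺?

Work out protons and electrons: Al³⁺: 10 e⁻, Z=13, Na⁺: 10 e⁻, Z=11, F⁻: 10 e⁻, Z=9, Cl⁻: 18 e⁻, Z=17, P³⁻: 18 e⁻, Z=15. Al³⁺ < Na⁺ (isoelectronic, higher Z=13 is smaller); Na⁺ < F⁻ (both 10 e⁻, Z=11>9); F⁻ < Cl⁻ (same group, period 2 vs 3); Cl⁻ < P³⁻ (isoelectronic, higher Z=17 is smaller).
Ordering all of them (including Al³⁺) by radius gives Al³⁺ < Na⁺ < F⁻ < Cl⁻ < P³⁻. So 4 are larger.

4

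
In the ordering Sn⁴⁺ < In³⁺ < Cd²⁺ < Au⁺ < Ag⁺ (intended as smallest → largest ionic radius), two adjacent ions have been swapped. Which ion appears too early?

Scanning neighbour by neighbour, only Au⁺/Ag⁺ violates a trend: Ag⁺ and Au⁺ are in one column with the same charge; the lighter period-5 ion has one fewer shell and is smaller. That makes Au⁺ the one sitting a position early relative to where it belongs.

Au⁺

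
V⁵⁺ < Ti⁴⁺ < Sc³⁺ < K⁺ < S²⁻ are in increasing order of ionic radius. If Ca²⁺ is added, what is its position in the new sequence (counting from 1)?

4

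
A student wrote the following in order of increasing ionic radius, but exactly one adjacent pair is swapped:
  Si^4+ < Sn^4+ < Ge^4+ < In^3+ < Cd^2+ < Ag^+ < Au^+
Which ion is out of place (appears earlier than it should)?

Sn^4+

Scanning neighbour by neighbour, only Sn^4+/Ge^4+ violates a trend: Ge^4+ and Sn^4+ are in one column with the same charge; the lighter period-4 ion has one fewer shell and is smaller. That makes Sn^4+ the one sitting a position early relative to where it belongs.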